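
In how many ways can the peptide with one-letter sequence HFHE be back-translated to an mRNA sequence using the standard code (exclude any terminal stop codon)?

His: 2 codons.
Phe: 2 codons.
His: 2 codons.
Glu: 2 codons.
2 × 2 × 2 × 2 = 16.

16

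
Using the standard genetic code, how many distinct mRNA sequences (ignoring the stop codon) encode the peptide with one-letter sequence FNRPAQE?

Phe: 2 codons.
Asn: 2 codons.
Arg: 6 codons.
Pro: 4 codons.
Ala: 4 codons.
Gln: 2 codons.
Glu: 2 codons.
2 × 2 × 6 × 4 × 4 × 2 × 2 = 1536.

1536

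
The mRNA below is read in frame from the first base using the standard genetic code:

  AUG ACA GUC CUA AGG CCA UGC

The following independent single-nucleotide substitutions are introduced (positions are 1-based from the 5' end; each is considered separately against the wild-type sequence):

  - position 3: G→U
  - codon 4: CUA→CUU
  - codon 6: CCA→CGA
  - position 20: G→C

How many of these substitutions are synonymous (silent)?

1

Codon 1: AUG (Met) → AUU (Ile) — missense.
Codon 4: CUA (Leu) → CUU (Leu) — synonymous.
Codon 6: CCA (Pro) → CGA (Arg) — missense.
Codon 7: UGC (Cys) → UCC (Ser) — missense.
Synonymous: 1 of 4.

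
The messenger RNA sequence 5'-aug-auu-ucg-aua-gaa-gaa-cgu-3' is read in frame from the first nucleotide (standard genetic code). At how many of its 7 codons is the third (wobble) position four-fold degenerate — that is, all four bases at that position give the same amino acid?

2

Codon 1 AUG (Met): third position 1-fold.
Codon 2 AUU (Ile): third position 3-fold.
Codon 3 UCG (Ser): third position 4-fold.
Codon 4 AUA (Ile): third position 3-fold.
Codon 5 GAA (Glu): third position 2-fold.
Codon 6 GAA (Glu): third position 2-fold.
Codon 7 CGU (Arg): third position 4-fold.
Four-fold degenerate third positions: 2.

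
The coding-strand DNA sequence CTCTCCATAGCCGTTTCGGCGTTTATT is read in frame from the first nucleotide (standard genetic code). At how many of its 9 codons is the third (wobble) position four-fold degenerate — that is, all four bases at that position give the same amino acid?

Codon 1 CTC (Leu): third position 4-fold.
Codon 2 TCC (Ser): third position 4-fold.
Codon 3 ATA (Ile): third position 3-fold.
Codon 4 GCC (Ala): third position 4-fold.
Codon 5 GTT (Val): third position 4-fold.
Codon 6 TCG (Ser): third position 4-fold.
Codon 7 GCG (Ala): third position 4-fold.
Codon 8 TTT (Phe): third position 2-fold.
Codon 9 ATT (Ile): third position 3-fold.
Four-fold degenerate third positions: 6.

6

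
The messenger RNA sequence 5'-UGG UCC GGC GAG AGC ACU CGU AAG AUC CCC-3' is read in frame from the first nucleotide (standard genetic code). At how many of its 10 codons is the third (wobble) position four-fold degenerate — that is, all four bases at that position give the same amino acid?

5

Codon 1 UGG (Trp): third position 1-fold.
Codon 2 UCC (Ser): third position 4-fold.
Codon 3 GGC (Gly): third position 4-fold.
Codon 4 GAG (Glu): third position 2-fold.
Codon 5 AGC (Ser): third position 2-fold.
Codon 6 ACU (Thr): third position 4-fold.
Codon 7 CGU (Arg): third position 4-fold.
Codon 8 AAG (Lys): third position 2-fold.
Codon 9 AUC (Ile): third position 3-fold.
Codon 10 CCC (Pro): third position 4-fold.
Four-fold degenerate third positions: 5.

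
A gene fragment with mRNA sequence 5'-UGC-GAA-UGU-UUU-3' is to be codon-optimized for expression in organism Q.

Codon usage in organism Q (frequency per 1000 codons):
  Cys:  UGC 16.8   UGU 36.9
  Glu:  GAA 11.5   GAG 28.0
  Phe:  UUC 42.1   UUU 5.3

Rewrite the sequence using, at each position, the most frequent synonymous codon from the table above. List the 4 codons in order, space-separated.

Codon 1 (Cys): best is UGU at 36.9.
Codon 2 (Glu): best is GAG at 28.0.
Codon 3 (Cys): best is UGU at 36.9.
Codon 4 (Phe): best is UUC at 42.1.

UGU GAG UGU UUC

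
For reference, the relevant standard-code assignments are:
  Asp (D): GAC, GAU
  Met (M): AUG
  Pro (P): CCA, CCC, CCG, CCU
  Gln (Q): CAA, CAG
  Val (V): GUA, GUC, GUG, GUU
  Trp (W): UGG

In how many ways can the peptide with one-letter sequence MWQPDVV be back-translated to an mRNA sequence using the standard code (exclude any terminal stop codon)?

Met: 1 codon.
Trp: 1 codon.
Gln: 2 codons.
Pro: 4 codons.
Asp: 2 codons.
Val: 4 codons.
Val: 4 codons.
1 × 1 × 2 × 4 × 2 × 4 × 4 = 256.

256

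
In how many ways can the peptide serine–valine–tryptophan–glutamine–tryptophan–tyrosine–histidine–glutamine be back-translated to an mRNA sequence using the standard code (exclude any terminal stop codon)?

Ser: 6 codons.
Val: 4 codons.
Trp: 1 codon.
Gln: 2 codons.
Trp: 1 codon.
Tyr: 2 codons.
His: 2 codons.
Gln: 2 codons.
6 × 4 × 1 × 2 × 1 × 2 × 2 × 2 = 384.

384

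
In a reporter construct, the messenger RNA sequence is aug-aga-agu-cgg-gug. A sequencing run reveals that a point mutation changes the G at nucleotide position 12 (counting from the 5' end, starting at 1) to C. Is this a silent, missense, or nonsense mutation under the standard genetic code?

silent

Position 12 falls in codon 4: CGG → Arg.
After the substitution the codon is CGC → Arg.
Both encode Arg, so the change is synonymous.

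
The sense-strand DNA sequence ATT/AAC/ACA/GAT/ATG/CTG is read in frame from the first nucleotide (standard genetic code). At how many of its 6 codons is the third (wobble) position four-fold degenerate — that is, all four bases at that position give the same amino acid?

Codon 1 ATT (Ile): third position 3-fold.
Codon 2 AAC (Asn): third position 2-fold.
Codon 3 ACA (Thr): third position 4-fold.
Codon 4 GAT (Asp): third position 2-fold.
Codon 5 ATG (Met): third position 1-fold.
Codon 6 CTG (Leu): third position 4-fold.
Four-fold degenerate third positions: 2.

2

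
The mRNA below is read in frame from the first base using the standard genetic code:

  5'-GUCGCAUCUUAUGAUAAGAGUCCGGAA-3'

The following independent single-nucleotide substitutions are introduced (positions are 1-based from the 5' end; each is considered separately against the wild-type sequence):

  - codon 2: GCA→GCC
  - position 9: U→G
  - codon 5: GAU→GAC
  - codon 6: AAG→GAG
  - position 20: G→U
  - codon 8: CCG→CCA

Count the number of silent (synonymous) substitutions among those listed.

Codon 2: GCA (Ala) → GCC (Ala) — synonymous.
Codon 3: UCU (Ser) → UCG (Ser) — synonymous.
Codon 5: GAU (Asp) → GAC (Asp) — synonymous.
Codon 6: AAG (Lys) → GAG (Glu) — missense.
Codon 7: AGU (Ser) → AUU (Ile) — missense.
Codon 8: CCG (Pro) → CCA (Pro) — synonymous.
Synonymous: 4 of 6.

4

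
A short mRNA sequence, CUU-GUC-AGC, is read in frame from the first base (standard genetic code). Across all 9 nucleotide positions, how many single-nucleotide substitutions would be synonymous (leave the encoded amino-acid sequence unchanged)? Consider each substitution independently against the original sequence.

Codon 1 (CUU, Leu): 3 synonymous substitutions.
Codon 2 (GUC, Val): 3 synonymous substitutions.
Codon 3 (AGC, Ser): 1 synonymous substitution.
Total: 3 + 3 + 1 = 7.

7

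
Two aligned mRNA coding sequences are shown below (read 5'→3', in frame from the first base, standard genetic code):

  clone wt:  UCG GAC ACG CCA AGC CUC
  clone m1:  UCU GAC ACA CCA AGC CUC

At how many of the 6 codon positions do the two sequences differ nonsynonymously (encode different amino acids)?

Codon 1: UCG Ser / UCU Ser — synonymous.
Codon 2: GAC Asp / GAC Asp — identical.
Codon 3: ACG Thr / ACA Thr — synonymous.
Codon 4: CCA Pro / CCA Pro — identical.
Codon 5: AGC Ser / AGC Ser — identical.
Codon 6: CUC Leu / CUC Leu — identical.
Nonsynonymous differences: 0.

0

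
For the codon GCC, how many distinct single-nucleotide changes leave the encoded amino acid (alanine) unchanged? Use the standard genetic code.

3

Position 1: none → 0 synonymous.
Position 2: none → 0 synonymous.
Position 3: GCT, GCA, GCG → 3 synonymous.
Total: 0 + 0 + 3 = 3.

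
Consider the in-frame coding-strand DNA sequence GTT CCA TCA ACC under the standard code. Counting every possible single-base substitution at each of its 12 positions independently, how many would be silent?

Codon 1 (GTT, Val): 3 synonymous substitutions.
Codon 2 (CCA, Pro): 3 synonymous substitutions.
Codon 3 (TCA, Ser): 3 synonymous substitutions.
Codon 4 (ACC, Thr): 3 synonymous substitutions.
Total: 3 + 3 + 3 + 3 = 12.

12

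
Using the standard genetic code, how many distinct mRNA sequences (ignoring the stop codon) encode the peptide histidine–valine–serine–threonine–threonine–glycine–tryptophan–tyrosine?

His: 2 codons.
Val: 4 codons.
Ser: 6 codons.
Thr: 4 codons.
Thr: 4 codons.
Gly: 4 codons.
Trp: 1 codon.
Tyr: 2 codons.
2 × 4 × 6 × 4 × 4 × 4 × 1 × 2 = 6144.

6144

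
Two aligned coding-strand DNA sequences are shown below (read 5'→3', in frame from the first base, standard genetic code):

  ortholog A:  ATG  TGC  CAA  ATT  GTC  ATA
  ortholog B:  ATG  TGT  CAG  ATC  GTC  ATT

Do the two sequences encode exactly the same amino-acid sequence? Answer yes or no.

Codon 1: ATG Met / ATG Met — identical.
Codon 2: TGC Cys / TGT Cys — synonymous.
Codon 3: CAA Gln / CAG Gln — synonymous.
Codon 4: ATT Ile / ATC Ile — synonymous.
Codon 5: GTC Val / GTC Val — identical.
Codon 6: ATA Ile / ATT Ile — synonymous.
Nonsynonymous differences: 0 → same protein.

yes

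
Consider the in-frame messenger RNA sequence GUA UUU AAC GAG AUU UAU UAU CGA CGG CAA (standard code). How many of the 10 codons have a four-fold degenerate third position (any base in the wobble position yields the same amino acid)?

3

Codon 1 GUA (Val): third position 4-fold.
Codon 2 UUU (Phe): third position 2-fold.
Codon 3 AAC (Asn): third position 2-fold.
Codon 4 GAG (Glu): third position 2-fold.
Codon 5 AUU (Ile): third position 3-fold.
Codon 6 UAU (Tyr): third position 2-fold.
Codon 7 UAU (Tyr): third position 2-fold.
Codon 8 CGA (Arg): third position 4-fold.
Codon 9 CGG (Arg): third position 4-fold.
Codon 10 CAA (Gln): third position 2-fold.
Four-fold degenerate third positions: 3.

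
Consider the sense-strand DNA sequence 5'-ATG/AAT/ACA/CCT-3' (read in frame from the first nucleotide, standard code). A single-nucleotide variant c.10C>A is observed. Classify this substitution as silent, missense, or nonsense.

missense

Position 10 falls in codon 4: CCT → Pro.
After the substitution the codon is ACT → Thr.
Pro ≠ Thr, so this is a missense mutation.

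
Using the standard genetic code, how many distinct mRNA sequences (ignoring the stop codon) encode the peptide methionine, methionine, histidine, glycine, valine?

Met: 1 codon.
Met: 1 codon.
His: 2 codons.
Gly: 4 codons.
Val: 4 codons.
1 × 1 × 2 × 4 × 4 = 32.

32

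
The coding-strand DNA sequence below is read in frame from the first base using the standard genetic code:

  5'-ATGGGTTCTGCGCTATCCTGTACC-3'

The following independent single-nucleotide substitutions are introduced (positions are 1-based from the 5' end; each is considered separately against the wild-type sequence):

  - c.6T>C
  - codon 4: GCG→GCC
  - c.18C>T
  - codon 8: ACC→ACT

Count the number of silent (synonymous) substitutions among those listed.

Codon 2: GGT (Gly) → GGC (Gly) — synonymous.
Codon 4: GCG (Ala) → GCC (Ala) — synonymous.
Codon 6: TCC (Ser) → TCT (Ser) — synonymous.
Codon 8: ACC (Thr) → ACT (Thr) — synonymous.
Synonymous: 4 of 4.

4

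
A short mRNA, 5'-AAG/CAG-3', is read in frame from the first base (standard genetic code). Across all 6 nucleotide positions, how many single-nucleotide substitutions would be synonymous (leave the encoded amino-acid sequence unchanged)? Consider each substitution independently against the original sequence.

Codon 1 (AAG, Lys): 1 synonymous substitution.
Codon 2 (CAG, Gln): 1 synonymous substitution.
Total: 1 + 1 = 2.

2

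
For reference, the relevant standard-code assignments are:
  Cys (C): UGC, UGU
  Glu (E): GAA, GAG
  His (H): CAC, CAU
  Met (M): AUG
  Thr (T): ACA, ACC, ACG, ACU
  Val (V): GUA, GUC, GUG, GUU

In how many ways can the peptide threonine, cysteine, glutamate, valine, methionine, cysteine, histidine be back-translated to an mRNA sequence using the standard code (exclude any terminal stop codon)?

Thr: 4 codons.
Cys: 2 codons.
Glu: 2 codons.
Val: 4 codons.
Met: 1 codon.
Cys: 2 codons.
His: 2 codons.
4 × 2 × 2 × 4 × 1 × 2 × 2 = 256.

256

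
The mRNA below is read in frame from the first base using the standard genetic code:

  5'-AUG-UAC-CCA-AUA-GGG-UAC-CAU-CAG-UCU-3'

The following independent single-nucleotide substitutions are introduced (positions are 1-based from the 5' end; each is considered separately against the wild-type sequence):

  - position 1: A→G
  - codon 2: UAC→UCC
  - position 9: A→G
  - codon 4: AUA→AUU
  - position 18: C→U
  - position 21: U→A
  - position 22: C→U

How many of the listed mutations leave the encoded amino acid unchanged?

3

Codon 1: AUG (Met) → GUG (Val) — missense.
Codon 2: UAC (Tyr) → UCC (Ser) — missense.
Codon 3: CCA (Pro) → CCG (Pro) — synonymous.
Codon 4: AUA (Ile) → AUU (Ile) — synonymous.
Codon 6: UAC (Tyr) → UAU (Tyr) — synonymous.
Codon 7: CAU (His) → CAA (Gln) — missense.
Codon 8: CAG (Gln) → UAG (Stop) — nonsense.
Synonymous: 3 of 7.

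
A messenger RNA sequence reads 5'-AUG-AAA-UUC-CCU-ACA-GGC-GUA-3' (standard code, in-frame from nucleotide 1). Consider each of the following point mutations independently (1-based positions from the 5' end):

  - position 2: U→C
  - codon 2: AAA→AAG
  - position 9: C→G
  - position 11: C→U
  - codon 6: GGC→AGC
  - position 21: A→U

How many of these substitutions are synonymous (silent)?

2

Codon 1: AUG (Met) → ACG (Thr) — missense.
Codon 2: AAA (Lys) → AAG (Lys) — synonymous.
Codon 3: UUC (Phe) → UUG (Leu) — missense.
Codon 4: CCU (Pro) → CUU (Leu) — missense.
Codon 6: GGC (Gly) → AGC (Ser) — missense.
Codon 7: GUA (Val) → GUU (Val) — synonymous.
Synonymous: 2 of 6.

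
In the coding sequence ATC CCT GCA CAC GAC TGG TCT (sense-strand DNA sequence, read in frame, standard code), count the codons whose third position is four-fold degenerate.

3

Codon 1 ATC (Ile): third position 3-fold.
Codon 2 CCT (Pro): third position 4-fold.
Codon 3 GCA (Ala): third position 4-fold.
Codon 4 CAC (His): third position 2-fold.
Codon 5 GAC (Asp): third position 2-fold.
Codon 6 TGG (Trp): third position 1-fold.
Codon 7 TCT (Ser): third position 4-fold.
Four-fold degenerate third positions: 3.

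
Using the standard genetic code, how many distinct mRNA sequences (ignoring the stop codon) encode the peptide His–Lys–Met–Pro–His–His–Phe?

128

His: 2 codons.
Lys: 2 codons.
Met: 1 codon.
Pro: 4 codons.
His: 2 codons.
His: 2 codons.
Phe: 2 codons.
2 × 2 × 1 × 4 × 2 × 2 × 2 = 128.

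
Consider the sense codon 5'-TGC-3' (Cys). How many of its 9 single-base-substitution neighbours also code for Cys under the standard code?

1

Position 1: none → 0 synonymous.
Position 2: none → 0 synonymous.
Position 3: TGT → 1 synonymous.
Total: 0 + 0 + 1 = 1.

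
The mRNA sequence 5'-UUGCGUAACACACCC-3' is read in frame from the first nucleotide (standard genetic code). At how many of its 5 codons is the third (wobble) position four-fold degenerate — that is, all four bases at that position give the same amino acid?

3

Codon 1 UUG (Leu): third position 2-fold.
Codon 2 CGU (Arg): third position 4-fold.
Codon 3 AAC (Asn): third position 2-fold.
Codon 4 ACA (Thr): third position 4-fold.
Codon 5 CCC (Pro): third position 4-fold.
Four-fold degenerate third positions: 3.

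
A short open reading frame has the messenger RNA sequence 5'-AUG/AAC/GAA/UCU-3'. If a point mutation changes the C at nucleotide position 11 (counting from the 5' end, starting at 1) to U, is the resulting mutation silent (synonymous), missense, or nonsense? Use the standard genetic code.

missense

Position 11 falls in codon 4: UCU → Ser.
After the substitution the codon is UUU → Phe.
Ser ≠ Phe, so this is a missense mutation.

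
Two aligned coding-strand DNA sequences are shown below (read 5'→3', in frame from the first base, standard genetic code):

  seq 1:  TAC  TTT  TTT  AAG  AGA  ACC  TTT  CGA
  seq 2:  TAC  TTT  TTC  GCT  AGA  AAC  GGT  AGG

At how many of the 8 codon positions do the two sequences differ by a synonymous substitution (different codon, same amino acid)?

Codon 1: TAC Tyr / TAC Tyr — identical.
Codon 2: TTT Phe / TTT Phe — identical.
Codon 3: TTT Phe / TTC Phe — synonymous.
Codon 4: AAG Lys / GCT Ala — nonsynonymous.
Codon 5: AGA Arg / AGA Arg — identical.
Codon 6: ACC Thr / AAC Asn — nonsynonymous.
Codon 7: TTT Phe / GGT Gly — nonsynonymous.
Codon 8: CGA Arg / AGG Arg — synonymous.
Synonymous differences: 2.

2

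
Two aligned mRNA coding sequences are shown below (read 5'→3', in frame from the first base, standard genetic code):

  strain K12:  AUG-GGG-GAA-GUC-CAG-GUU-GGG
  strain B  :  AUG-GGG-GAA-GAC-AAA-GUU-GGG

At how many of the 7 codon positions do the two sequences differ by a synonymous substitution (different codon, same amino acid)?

0

Codon 1: AUG Met / AUG Met — identical.
Codon 2: GGG Gly / GGG Gly — identical.
Codon 3: GAA Glu / GAA Glu — identical.
Codon 4: GUC Val / GAC Asp — nonsynonymous.
Codon 5: CAG Gln / AAA Lys — nonsynonymous.
Codon 6: GUU Val / GUU Val — identical.
Codon 7: GGG Gly / GGG Gly — identical.
Synonymous differences: 0.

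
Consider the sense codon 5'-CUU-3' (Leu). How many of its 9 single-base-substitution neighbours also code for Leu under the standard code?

Position 1: none → 0 synonymous.
Position 2: none → 0 synonymous.
Position 3: CUC, CUA, CUG → 3 synonymous.
Total: 0 + 0 + 3 = 3.

3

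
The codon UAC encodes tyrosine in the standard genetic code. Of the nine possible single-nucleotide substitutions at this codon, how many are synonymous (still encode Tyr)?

1

Position 1: none → 0 synonymous.
Position 2: none → 0 synonymous.
Position 3: UAU → 1 synonymous.
Total: 0 + 0 + 1 = 1.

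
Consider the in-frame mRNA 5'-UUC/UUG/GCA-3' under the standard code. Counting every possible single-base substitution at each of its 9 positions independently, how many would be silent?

6

Codon 1 (UUC, Phe): 1 synonymous substitution.
Codon 2 (UUG, Leu): 2 synonymous substitutions.
Codon 3 (GCA, Ala): 3 synonymous substitutions.
Total: 1 + 2 + 3 = 6.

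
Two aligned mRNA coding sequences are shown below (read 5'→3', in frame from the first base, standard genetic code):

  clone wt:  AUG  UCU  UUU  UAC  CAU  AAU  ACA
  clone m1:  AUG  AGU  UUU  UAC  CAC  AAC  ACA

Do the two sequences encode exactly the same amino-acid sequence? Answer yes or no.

yes

Codon 1: AUG Met / AUG Met — identical.
Codon 2: UCU Ser / AGU Ser — synonymous.
Codon 3: UUU Phe / UUU Phe — identical.
Codon 4: UAC Tyr / UAC Tyr — identical.
Codon 5: CAU His / CAC His — synonymous.
Codon 6: AAU Asn / AAC Asn — synonymous.
Codon 7: ACA Thr / ACA Thr — identical.
Nonsynonymous differences: 0 → same protein.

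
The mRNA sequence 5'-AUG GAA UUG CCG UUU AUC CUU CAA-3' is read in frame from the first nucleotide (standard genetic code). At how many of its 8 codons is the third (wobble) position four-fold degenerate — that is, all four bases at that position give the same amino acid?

Codon 1 AUG (Met): third position 1-fold.
Codon 2 GAA (Glu): third position 2-fold.
Codon 3 UUG (Leu): third position 2-fold.
Codon 4 CCG (Pro): third position 4-fold.
Codon 5 UUU (Phe): third position 2-fold.
Codon 6 AUC (Ile): third position 3-fold.
Codon 7 CUU (Leu): third position 4-fold.
Codon 8 CAA (Gln): third position 2-fold.
Four-fold degenerate third positions: 2.

2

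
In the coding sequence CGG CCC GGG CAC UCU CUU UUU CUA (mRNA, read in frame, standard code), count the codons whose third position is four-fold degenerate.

Codon 1 CGG (Arg): third position 4-fold.
Codon 2 CCC (Pro): third position 4-fold.
Codon 3 GGG (Gly): third position 4-fold.
Codon 4 CAC (His): third position 2-fold.
Codon 5 UCU (Ser): third position 4-fold.
Codon 6 CUU (Leu): third position 4-fold.
Codon 7 UUU (Phe): third position 2-fold.
Codon 8 CUA (Leu): third position 4-fold.
Four-fold degenerate third positions: 6.

6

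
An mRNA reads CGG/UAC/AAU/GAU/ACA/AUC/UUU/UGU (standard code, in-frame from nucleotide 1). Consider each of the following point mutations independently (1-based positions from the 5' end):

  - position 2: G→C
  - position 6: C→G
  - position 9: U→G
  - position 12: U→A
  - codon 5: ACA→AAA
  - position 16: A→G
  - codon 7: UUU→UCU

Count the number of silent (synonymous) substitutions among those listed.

0

Codon 1: CGG (Arg) → CCG (Pro) — missense.
Codon 2: UAC (Tyr) → UAG (Stop) — nonsense.
Codon 3: AAU (Asn) → AAG (Lys) — missense.
Codon 4: GAU (Asp) → GAA (Glu) — missense.
Codon 5: ACA (Thr) → AAA (Lys) — missense.
Codon 6: AUC (Ile) → GUC (Val) — missense.
Codon 7: UUU (Phe) → UCU (Ser) — missense.
Synonymous: 0 of 7.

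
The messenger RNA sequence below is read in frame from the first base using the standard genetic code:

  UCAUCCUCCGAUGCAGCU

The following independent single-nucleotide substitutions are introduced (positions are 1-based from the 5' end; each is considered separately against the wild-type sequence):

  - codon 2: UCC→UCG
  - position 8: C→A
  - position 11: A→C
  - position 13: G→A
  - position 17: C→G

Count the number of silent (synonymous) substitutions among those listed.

Codon 2: UCC (Ser) → UCG (Ser) — synonymous.
Codon 3: UCC (Ser) → UAC (Tyr) — missense.
Codon 4: GAU (Asp) → GCU (Ala) — missense.
Codon 5: GCA (Ala) → ACA (Thr) — missense.
Codon 6: GCU (Ala) → GGU (Gly) — missense.
Synonymous: 1 of 5.

1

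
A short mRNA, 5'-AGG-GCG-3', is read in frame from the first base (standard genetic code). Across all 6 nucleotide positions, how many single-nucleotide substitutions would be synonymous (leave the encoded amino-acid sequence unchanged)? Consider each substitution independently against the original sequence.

Codon 1 (AGG, Arg): 2 synonymous substitutions.
Codon 2 (GCG, Ala): 3 synonymous substitutions.
Total: 2 + 3 = 5.

5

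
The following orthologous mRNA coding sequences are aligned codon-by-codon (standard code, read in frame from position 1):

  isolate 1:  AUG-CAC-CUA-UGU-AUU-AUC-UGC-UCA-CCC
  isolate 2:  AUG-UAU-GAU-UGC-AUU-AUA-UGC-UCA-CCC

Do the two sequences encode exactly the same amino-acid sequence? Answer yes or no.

Codon 1: AUG Met / AUG Met — identical.
Codon 2: CAC His / UAU Tyr — nonsynonymous.
Codon 3: CUA Leu / GAU Asp — nonsynonymous.
Codon 4: UGU Cys / UGC Cys — synonymous.
Codon 5: AUU Ile / AUU Ile — identical.
Codon 6: AUC Ile / AUA Ile — synonymous.
Codon 7: UGC Cys / UGC Cys — identical.
Codon 8: UCA Ser / UCA Ser — identical.
Codon 9: CCC Pro / CCC Pro — identical.
Nonsynonymous differences: 2 → different protein.

no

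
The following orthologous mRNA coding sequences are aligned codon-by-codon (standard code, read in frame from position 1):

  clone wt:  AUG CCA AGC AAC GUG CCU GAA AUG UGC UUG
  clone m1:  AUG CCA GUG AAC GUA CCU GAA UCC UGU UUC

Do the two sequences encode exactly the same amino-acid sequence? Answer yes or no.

no

Codon 1: AUG Met / AUG Met — identical.
Codon 2: CCA Pro / CCA Pro — identical.
Codon 3: AGC Ser / GUG Val — nonsynonymous.
Codon 4: AAC Asn / AAC Asn — identical.
Codon 5: GUG Val / GUA Val — synonymous.
Codon 6: CCU Pro / CCU Pro — identical.
Codon 7: GAA Glu / GAA Glu — identical.
Codon 8: AUG Met / UCC Ser — nonsynonymous.
Codon 9: UGC Cys / UGU Cys — synonymous.
Codon 10: UUG Leu / UUC Phe — nonsynonymous.
Nonsynonymous differences: 3 → different protein.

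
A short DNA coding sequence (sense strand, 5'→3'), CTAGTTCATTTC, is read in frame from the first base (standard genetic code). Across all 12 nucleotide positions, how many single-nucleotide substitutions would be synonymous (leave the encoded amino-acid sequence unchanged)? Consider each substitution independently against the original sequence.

9

Codon 1 (CTA, Leu): 4 synonymous substitutions.
Codon 2 (GTT, Val): 3 synonymous substitutions.
Codon 3 (CAT, His): 1 synonymous substitution.
Codon 4 (TTC, Phe): 1 synonymous substitution.
Total: 4 + 3 + 1 + 1 = 9.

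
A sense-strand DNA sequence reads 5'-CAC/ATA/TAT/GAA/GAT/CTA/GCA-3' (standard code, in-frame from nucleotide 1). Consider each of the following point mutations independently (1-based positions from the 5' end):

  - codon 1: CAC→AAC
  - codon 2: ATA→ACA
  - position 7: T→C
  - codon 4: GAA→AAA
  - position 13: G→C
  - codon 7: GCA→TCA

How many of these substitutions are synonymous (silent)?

0

Codon 1: CAC (His) → AAC (Asn) — missense.
Codon 2: ATA (Ile) → ACA (Thr) — missense.
Codon 3: TAT (Tyr) → CAT (His) — missense.
Codon 4: GAA (Glu) → AAA (Lys) — missense.
Codon 5: GAT (Asp) → CAT (His) — missense.
Codon 7: GCA (Ala) → TCA (Ser) — missense.
Synonymous: 0 of 6.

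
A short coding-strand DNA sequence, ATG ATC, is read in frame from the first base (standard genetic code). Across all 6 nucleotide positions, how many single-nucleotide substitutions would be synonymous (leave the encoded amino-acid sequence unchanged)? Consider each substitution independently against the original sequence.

2

Codon 1 (ATG, Met): 0 synonymous substitutions.
Codon 2 (ATC, Ile): 2 synonymous substitutions.
Total: 0 + 2 = 2.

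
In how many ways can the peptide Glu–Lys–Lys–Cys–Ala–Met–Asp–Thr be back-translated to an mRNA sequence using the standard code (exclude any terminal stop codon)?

Glu: 2 codons.
Lys: 2 codons.
Lys: 2 codons.
Cys: 2 codons.
Ala: 4 codons.
Met: 1 codon.
Asp: 2 codons.
Thr: 4 codons.
2 × 2 × 2 × 2 × 4 × 1 × 2 × 4 = 512.

512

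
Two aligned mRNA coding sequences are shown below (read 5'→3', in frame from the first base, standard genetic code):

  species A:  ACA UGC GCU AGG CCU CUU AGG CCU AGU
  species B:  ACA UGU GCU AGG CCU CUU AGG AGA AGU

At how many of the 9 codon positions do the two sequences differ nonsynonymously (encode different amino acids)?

1

Codon 1: ACA Thr / ACA Thr — identical.
Codon 2: UGC Cys / UGU Cys — synonymous.
Codon 3: GCU Ala / GCU Ala — identical.
Codon 4: AGG Arg / AGG Arg — identical.
Codon 5: CCU Pro / CCU Pro — identical.
Codon 6: CUU Leu / CUU Leu — identical.
Codon 7: AGG Arg / AGG Arg — identical.
Codon 8: CCU Pro / AGA Arg — nonsynonymous.
Codon 9: AGU Ser / AGU Ser — identical.
Nonsynonymous differences: 1.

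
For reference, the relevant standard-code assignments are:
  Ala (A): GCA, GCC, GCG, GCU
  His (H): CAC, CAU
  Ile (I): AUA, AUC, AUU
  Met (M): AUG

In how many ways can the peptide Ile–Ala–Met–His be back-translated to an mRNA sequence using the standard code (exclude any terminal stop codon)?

24

Ile: 3 codons.
Ala: 4 codons.
Met: 1 codon.
His: 2 codons.
3 × 4 × 1 × 2 = 24.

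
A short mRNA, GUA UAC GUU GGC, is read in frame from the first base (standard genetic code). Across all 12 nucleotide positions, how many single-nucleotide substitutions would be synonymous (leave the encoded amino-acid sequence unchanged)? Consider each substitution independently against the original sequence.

Codon 1 (GUA, Val): 3 synonymous substitutions.
Codon 2 (UAC, Tyr): 1 synonymous substitution.
Codon 3 (GUU, Val): 3 synonymous substitutions.
Codon 4 (GGC, Gly): 3 synonymous substitutions.
Total: 3 + 1 + 3 + 3 = 10.

10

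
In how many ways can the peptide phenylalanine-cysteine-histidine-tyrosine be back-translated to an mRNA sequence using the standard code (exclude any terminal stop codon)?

16

Phe: 2 codons.
Cys: 2 codons.
His: 2 codons.
Tyr: 2 codons.
2 × 2 × 2 × 2 = 16.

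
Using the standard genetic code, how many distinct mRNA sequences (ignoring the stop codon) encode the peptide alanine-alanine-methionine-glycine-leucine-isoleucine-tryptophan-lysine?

Ala: 4 codons.
Ala: 4 codons.
Met: 1 codon.
Gly: 4 codons.
Leu: 6 codons.
Ile: 3 codons.
Trp: 1 codon.
Lys: 2 codons.
4 × 4 × 1 × 4 × 6 × 3 × 1 × 2 = 2304.

2304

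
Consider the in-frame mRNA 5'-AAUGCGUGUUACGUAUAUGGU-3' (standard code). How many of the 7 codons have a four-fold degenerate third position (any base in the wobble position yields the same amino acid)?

Codon 1 AAU (Asn): third position 2-fold.
Codon 2 GCG (Ala): third position 4-fold.
Codon 3 UGU (Cys): third position 2-fold.
Codon 4 UAC (Tyr): third position 2-fold.
Codon 5 GUA (Val): third position 4-fold.
Codon 6 UAU (Tyr): third position 2-fold.
Codon 7 GGU (Gly): third position 4-fold.
Four-fold degenerate third positions: 3.

3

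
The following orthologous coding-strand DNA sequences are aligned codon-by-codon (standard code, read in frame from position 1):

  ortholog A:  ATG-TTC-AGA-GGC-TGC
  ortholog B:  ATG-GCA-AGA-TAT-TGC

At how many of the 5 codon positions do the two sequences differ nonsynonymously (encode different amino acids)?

Codon 1: ATG Met / ATG Met — identical.
Codon 2: TTC Phe / GCA Ala — nonsynonymous.
Codon 3: AGA Arg / AGA Arg — identical.
Codon 4: GGC Gly / TAT Tyr — nonsynonymous.
Codon 5: TGC Cys / TGC Cys — identical.
Nonsynonymous differences: 2.

2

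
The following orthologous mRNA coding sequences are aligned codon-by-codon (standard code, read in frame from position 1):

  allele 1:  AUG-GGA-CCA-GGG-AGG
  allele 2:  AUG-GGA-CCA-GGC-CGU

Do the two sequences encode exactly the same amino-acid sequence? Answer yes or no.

Codon 1: AUG Met / AUG Met — identical.
Codon 2: GGA Gly / GGA Gly — identical.
Codon 3: CCA Pro / CCA Pro — identical.
Codon 4: GGG Gly / GGC Gly — synonymous.
Codon 5: AGG Arg / CGU Arg — synonymous.
Nonsynonymous differences: 0 → same protein.

yes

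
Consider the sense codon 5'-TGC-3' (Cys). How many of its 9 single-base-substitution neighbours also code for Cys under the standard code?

1

Position 1: none → 0 synonymous.
Position 2: none → 0 synonymous.
Position 3: TGT → 1 synonymous.
Total: 0 + 0 + 1 = 1.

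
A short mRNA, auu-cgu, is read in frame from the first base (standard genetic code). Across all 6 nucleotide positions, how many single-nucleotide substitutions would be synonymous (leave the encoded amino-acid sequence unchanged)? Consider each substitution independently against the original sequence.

Codon 1 (AUU, Ile): 2 synonymous substitutions.
Codon 2 (CGU, Arg): 3 synonymous substitutions.
Total: 2 + 3 = 5.

5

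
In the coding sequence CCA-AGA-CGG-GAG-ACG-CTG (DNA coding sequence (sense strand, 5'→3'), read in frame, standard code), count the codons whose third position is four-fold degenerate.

Codon 1 CCA (Pro): third position 4-fold.
Codon 2 AGA (Arg): third position 2-fold.
Codon 3 CGG (Arg): third position 4-fold.
Codon 4 GAG (Glu): third position 2-fold.
Codon 5 ACG (Thr): third position 4-fold.
Codon 6 CTG (Leu): third position 4-fold.
Four-fold degenerate third positions: 4.

4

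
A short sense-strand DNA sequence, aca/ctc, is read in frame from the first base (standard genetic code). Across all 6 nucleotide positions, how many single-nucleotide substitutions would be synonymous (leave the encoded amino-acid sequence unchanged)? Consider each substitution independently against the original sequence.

6

Codon 1 (ACA, Thr): 3 synonymous substitutions.
Codon 2 (CTC, Leu): 3 synonymous substitutions.
Total: 3 + 3 = 6.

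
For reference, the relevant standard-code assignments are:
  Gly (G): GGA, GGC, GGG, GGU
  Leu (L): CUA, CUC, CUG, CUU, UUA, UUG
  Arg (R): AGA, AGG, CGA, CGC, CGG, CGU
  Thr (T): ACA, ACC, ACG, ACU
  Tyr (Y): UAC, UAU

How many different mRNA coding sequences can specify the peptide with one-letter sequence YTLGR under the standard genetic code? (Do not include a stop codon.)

Tyr: 2 codons.
Thr: 4 codons.
Leu: 6 codons.
Gly: 4 codons.
Arg: 6 codons.
2 × 4 × 6 × 4 × 6 = 1152.

1152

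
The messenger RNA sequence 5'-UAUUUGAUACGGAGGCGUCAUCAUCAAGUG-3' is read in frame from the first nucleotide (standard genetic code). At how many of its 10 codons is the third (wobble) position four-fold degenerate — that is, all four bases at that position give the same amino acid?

3

Codon 1 UAU (Tyr): third position 2-fold.
Codon 2 UUG (Leu): third position 2-fold.
Codon 3 AUA (Ile): third position 3-fold.
Codon 4 CGG (Arg): third position 4-fold.
Codon 5 AGG (Arg): third position 2-fold.
Codon 6 CGU (Arg): third position 4-fold.
Codon 7 CAU (His): third position 2-fold.
Codon 8 CAU (His): third position 2-fold.
Codon 9 CAA (Gln): third position 2-fold.
Codon 10 GUG (Val): third position 4-fold.
Four-fold degenerate third positions: 3.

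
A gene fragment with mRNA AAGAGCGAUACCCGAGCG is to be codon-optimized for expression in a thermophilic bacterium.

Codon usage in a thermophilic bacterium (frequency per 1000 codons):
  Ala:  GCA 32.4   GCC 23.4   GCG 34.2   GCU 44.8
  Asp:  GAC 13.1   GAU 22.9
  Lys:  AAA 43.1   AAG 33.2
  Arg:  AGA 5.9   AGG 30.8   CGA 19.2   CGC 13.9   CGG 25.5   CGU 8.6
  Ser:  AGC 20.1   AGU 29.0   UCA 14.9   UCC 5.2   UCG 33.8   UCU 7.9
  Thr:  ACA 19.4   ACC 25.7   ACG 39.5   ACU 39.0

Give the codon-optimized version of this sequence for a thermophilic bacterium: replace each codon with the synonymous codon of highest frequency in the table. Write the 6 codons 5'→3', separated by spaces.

Codon 1 (Lys): best is AAA at 43.1.
Codon 2 (Ser): best is UCG at 33.8.
Codon 3 (Asp): best is GAU at 22.9.
Codon 4 (Thr): best is ACG at 39.5.
Codon 5 (Arg): best is AGG at 30.8.
Codon 6 (Ala): best is GCU at 44.8.

AAA UCG GAU ACG AGG GCU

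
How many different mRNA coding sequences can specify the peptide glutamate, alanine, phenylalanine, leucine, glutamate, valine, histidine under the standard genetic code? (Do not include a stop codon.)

1536

Glu: 2 codons.
Ala: 4 codons.
Phe: 2 codons.
Leu: 6 codons.
Glu: 2 codons.
Val: 4 codons.
His: 2 codons.
2 × 4 × 2 × 6 × 2 × 4 × 2 = 1536.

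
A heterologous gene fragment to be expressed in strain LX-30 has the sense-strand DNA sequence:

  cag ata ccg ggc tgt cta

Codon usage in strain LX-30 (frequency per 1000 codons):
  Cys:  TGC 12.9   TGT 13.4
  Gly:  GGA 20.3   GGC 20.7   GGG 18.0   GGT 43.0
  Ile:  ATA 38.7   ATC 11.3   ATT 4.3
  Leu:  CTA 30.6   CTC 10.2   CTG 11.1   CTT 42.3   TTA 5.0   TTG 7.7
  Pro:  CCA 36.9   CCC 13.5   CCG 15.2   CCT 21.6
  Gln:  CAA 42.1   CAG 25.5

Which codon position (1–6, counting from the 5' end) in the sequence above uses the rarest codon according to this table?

Codon 1 CAG (Gln): 25.5 per 1000.
Codon 2 ATA (Ile): 38.7 per 1000.
Codon 3 CCG (Pro): 15.2 per 1000.
Codon 4 GGC (Gly): 20.7 per 1000.
Codon 5 TGT (Cys): 13.4 per 1000.
Codon 6 CTA (Leu): 30.6 per 1000.
Lowest frequency is 13.4 at codon 5.

5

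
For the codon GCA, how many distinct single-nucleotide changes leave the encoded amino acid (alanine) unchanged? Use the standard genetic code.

3

Position 1: none → 0 synonymous.
Position 2: none → 0 synonymous.
Position 3: GCU, GCC, GCG → 3 synonymous.
Total: 0 + 0 + 3 = 3.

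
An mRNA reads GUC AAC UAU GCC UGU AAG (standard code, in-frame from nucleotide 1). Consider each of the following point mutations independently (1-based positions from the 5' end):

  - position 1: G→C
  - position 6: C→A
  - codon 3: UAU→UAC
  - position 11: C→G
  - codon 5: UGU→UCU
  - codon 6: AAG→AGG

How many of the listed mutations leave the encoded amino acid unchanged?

1

Codon 1: GUC (Val) → CUC (Leu) — missense.
Codon 2: AAC (Asn) → AAA (Lys) — missense.
Codon 3: UAU (Tyr) → UAC (Tyr) — synonymous.
Codon 4: GCC (Ala) → GGC (Gly) — missense.
Codon 5: UGU (Cys) → UCU (Ser) — missense.
Codon 6: AAG (Lys) → AGG (Arg) — missense.
Synonymous: 1 of 6.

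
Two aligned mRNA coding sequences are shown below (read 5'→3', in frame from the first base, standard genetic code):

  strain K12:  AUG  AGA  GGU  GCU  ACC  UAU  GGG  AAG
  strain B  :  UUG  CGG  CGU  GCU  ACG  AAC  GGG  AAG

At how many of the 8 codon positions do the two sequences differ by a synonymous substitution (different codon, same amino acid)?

2

Codon 1: AUG Met / UUG Leu — nonsynonymous.
Codon 2: AGA Arg / CGG Arg — synonymous.
Codon 3: GGU Gly / CGU Arg — nonsynonymous.
Codon 4: GCU Ala / GCU Ala — identical.
Codon 5: ACC Thr / ACG Thr — synonymous.
Codon 6: UAU Tyr / AAC Asn — nonsynonymous.
Codon 7: GGG Gly / GGG Gly — identical.
Codon 8: AAG Lys / AAG Lys — identical.
Synonymous differences: 2.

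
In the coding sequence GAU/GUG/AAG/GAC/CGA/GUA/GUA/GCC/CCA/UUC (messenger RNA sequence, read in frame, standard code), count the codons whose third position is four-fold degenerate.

Codon 1 GAU (Asp): third position 2-fold.
Codon 2 GUG (Val): third position 4-fold.
Codon 3 AAG (Lys): third position 2-fold.
Codon 4 GAC (Asp): third position 2-fold.
Codon 5 CGA (Arg): third position 4-fold.
Codon 6 GUA (Val): third position 4-fold.
Codon 7 GUA (Val): third position 4-fold.
Codon 8 GCC (Ala): third position 4-fold.
Codon 9 CCA (Pro): third position 4-fold.
Codon 10 UUC (Phe): third position 2-fold.
Four-fold degenerate third positions: 6.

6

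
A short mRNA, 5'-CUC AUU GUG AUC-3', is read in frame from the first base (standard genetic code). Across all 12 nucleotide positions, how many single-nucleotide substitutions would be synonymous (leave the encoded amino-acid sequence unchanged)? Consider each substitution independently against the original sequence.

Codon 1 (CUC, Leu): 3 synonymous substitutions.
Codon 2 (AUU, Ile): 2 synonymous substitutions.
Codon 3 (GUG, Val): 3 synonymous substitutions.
Codon 4 (AUC, Ile): 2 synonymous substitutions.
Total: 3 + 2 + 3 + 2 = 10.

10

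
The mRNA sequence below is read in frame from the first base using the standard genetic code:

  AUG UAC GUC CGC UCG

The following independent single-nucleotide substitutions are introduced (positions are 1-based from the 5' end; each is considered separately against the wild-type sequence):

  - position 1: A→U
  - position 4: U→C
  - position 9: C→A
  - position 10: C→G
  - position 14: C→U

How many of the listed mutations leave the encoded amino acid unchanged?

Codon 1: AUG (Met) → UUG (Leu) — missense.
Codon 2: UAC (Tyr) → CAC (His) — missense.
Codon 3: GUC (Val) → GUA (Val) — synonymous.
Codon 4: CGC (Arg) → GGC (Gly) — missense.
Codon 5: UCG (Ser) → UUG (Leu) — missense.
Synonymous: 1 of 5.

1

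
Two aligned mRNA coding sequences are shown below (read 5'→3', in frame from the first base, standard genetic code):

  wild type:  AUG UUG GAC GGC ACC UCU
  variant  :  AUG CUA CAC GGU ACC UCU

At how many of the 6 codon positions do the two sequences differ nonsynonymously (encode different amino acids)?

1

Codon 1: AUG Met / AUG Met — identical.
Codon 2: UUG Leu / CUA Leu — synonymous.
Codon 3: GAC Asp / CAC His — nonsynonymous.
Codon 4: GGC Gly / GGU Gly — synonymous.
Codon 5: ACC Thr / ACC Thr — identical.
Codon 6: UCU Ser / UCU Ser — identical.
Nonsynonymous differences: 1.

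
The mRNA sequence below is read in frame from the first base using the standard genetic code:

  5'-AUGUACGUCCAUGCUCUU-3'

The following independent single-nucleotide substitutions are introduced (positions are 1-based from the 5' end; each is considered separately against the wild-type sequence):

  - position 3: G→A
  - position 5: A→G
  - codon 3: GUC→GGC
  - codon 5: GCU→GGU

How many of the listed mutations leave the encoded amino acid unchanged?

0

Codon 1: AUG (Met) → AUA (Ile) — missense.
Codon 2: UAC (Tyr) → UGC (Cys) — missense.
Codon 3: GUC (Val) → GGC (Gly) — missense.
Codon 5: GCU (Ala) → GGU (Gly) — missense.
Synonymous: 0 of 4.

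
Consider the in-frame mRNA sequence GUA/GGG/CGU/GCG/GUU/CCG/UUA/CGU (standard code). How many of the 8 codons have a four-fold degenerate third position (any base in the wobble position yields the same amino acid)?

7

Codon 1 GUA (Val): third position 4-fold.
Codon 2 GGG (Gly): third position 4-fold.
Codon 3 CGU (Arg): third position 4-fold.
Codon 4 GCG (Ala): third position 4-fold.
Codon 5 GUU (Val): third position 4-fold.
Codon 6 CCG (Pro): third position 4-fold.
Codon 7 UUA (Leu): third position 2-fold.
Codon 8 CGU (Arg): third position 4-fold.
Four-fold degenerate third positions: 7.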